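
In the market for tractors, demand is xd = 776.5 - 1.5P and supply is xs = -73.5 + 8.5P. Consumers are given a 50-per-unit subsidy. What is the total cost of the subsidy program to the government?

Pre-subsidy: 776.5 - 1.5P = -73.5 + 8.5P gives P* = 85, x* = 649.
With the rebate, buyers effectively pay Pb = Ps − 50, where Ps is the price sellers receive.
Demand in terms of Ps becomes xd = 776.5 − 1.5(Ps − 50) = 851.5 - 1.5Ps. Setting this equal to supply: 851.5 - 1.5Ps = -73.5 + 8.5Ps, so Ps = 92.5.
Buyers pay Pb = 92.5 − 50 = 42.5; x' = -73.5 + 8.5·92.5 = 712.75.
Government outlay = subsidy × quantity = 50 × 712.75 = 35637.5.

Government cost = 35637.5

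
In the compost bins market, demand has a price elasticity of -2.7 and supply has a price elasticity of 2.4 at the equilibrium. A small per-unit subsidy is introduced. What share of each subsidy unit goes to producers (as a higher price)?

Producer share = 9/17

For a small subsidy around the equilibrium, the benefit split depends on the relative slopes, which at a point are proportional to the elasticities.
Buyer share = εs/(εs + |εd|) = 2.4/(2.4 + 2.7) = 8/17; seller share = |εd|/(εs + |εd|) = 9/17.
So producers capture 9/17 of the subsidy.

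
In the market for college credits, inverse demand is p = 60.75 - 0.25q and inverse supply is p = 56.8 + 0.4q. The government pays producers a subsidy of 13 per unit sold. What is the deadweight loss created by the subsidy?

Pre-subsidy: 60.75 - 0.25q = 56.8 + 0.4q gives q* = 79/13 and p* = 770/13.
With the subsidy, sellers receive ps = pb + 13 for each unit, where pb is the price buyers pay.
On the curves, pb = 60.75 - 0.25q and ps = 56.8 + 0.4q; the wedge ps − pb = 13 gives 56.8 + 0.4q − (60.75 - 0.25q) = 13, so q' = 339/13.
Then pb = 60.75 − 0.25·(339/13) = 705/13 and ps = 56.8 + 0.4·(339/13) = 874/13.
The subsidy expands output by 339/13 − 79/13 = 20 past the efficient level; on those units the gap between marginal cost and willingness to pay runs from 0 up to 13.
DWL = ½ × 13 × 20 = 130.

Deadweight loss = 130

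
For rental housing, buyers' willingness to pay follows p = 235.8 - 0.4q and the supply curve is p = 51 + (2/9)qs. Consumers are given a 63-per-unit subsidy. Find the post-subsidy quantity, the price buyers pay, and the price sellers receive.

Pre-subsidy: 235.8 - 0.4q = 51 + (2/9)q gives q* = 297 and p* = 117.
With the rebate, buyers effectively pay pb = ps − 63, where ps is the price sellers receive.
On the curves, pb = 235.8 - 0.4q and ps = 51 + (2/9)q; the wedge ps − pb = 63 gives 51 + (2/9)q − (235.8 - 0.4q) = 63, so q' = 398.25.
Then pb = 235.8 − 0.4·398.25 = 76.5 and ps = 51 + (2/9)·398.25 = 139.5.

q' = 398.25; buyers pay 76.5; sellers receive 139.5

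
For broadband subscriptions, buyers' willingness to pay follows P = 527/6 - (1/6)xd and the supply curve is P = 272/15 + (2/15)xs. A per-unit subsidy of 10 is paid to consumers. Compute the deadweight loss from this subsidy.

Deadweight loss = 500/3

Pre-subsidy: 527/6 - (1/6)x = 272/15 + (2/15)x gives x* = 697/3 and P* = 442/9.
With the rebate, buyers effectively pay Pb = Ps − 10, where Ps is the price sellers receive.
On the curves, Pb = 527/6 - (1/6)x and Ps = 272/15 + (2/15)x; the wedge Ps − Pb = 10 gives 272/15 + (2/15)x − (527/6 - (1/6)x) = 10, so x' = 797/3.
Then Pb = 527/6 − (1/6)·(797/3) = 392/9 and Ps = 272/15 + (2/15)·(797/3) = 482/9.
The subsidy expands output by 797/3 − 697/3 = 100/3 past the efficient level; on those units the gap between marginal cost and willingness to pay runs from 0 up to 10.
DWL = ½ × 10 × 100/3 = 500/3.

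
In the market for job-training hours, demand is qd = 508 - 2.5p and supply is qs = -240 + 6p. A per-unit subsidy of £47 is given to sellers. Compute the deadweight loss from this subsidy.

Pre-subsidy: 508 - 2.5p = -240 + 6p gives p* = 88, q* = 288.
With the subsidy, sellers receive ps = pb + 47 for each unit, where pb is the price buyers pay.
Supply in terms of pb becomes qs = -240 + 6(pb + 47) = 42 + 6pb. Setting this equal to demand: 508 - 2.5pb = 42 + 6pb, so pb = 932/17.
Sellers receive ps = 932/17 + 47 = 1731/17; q' = 508 − 2.5·(932/17) = 6306/17.
The subsidy expands output by 6306/17 − 288 = 1410/17 past the efficient level; on those units the gap between marginal cost and willingness to pay runs from 0 up to 47.
DWL = ½ × 47 × 1410/17 = 33135/17.

Deadweight loss = 33135/17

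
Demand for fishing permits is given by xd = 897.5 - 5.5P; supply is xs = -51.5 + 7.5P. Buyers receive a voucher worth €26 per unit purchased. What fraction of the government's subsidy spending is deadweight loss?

DWL / government spending = 165/2314

Pre-subsidy: 897.5 - 5.5P = -51.5 + 7.5P gives P* = 73, x* = 496.
With the rebate, buyers effectively pay Pb = Ps − 26, where Ps is the price sellers receive.
Demand in terms of Ps becomes xd = 897.5 − 5.5(Ps − 26) = 1040.5 - 5.5Ps. Setting this equal to supply: 1040.5 - 5.5Ps = -51.5 + 7.5Ps, so Ps = 84.
Buyers pay Pb = 84 − 26 = 58; x' = -51.5 + 7.5·84 = 578.5.
ΔCS = ½(496 + 578.5)(73 − 58) = 8058.75; ΔPS = ½(496 + 578.5)(84 − 73) = 5909.75.
Government spending = 26 × 578.5 = 15041.
DWL = ½ × 26 × (578.5 − 496) = 1072.5; fraction = 1072.5 / 15041 = 165/2314.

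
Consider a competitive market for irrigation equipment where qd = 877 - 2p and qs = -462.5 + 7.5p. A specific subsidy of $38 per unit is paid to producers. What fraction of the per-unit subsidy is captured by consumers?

Consumer share = 15/19

Pre-subsidy: 877 - 2p = -462.5 + 7.5p gives p* = 141, q* = 595.
With the subsidy, sellers receive ps = pb + 38 for each unit, where pb is the price buyers pay.
Supply in terms of pb becomes qs = -462.5 + 7.5(pb + 38) = -177.5 + 7.5pb. Setting this equal to demand: 877 - 2pb = -177.5 + 7.5pb, so pb = 111.
Sellers receive ps = 111 + 38 = 149; q' = 877 − 2·111 = 655.
Buyers' price falls by p* − pb = 141 − 111 = 30; sellers' price rises by ps − p* = 149 − 141 = 8.
So consumers capture 30/38 = 15/19 of each unit of subsidy.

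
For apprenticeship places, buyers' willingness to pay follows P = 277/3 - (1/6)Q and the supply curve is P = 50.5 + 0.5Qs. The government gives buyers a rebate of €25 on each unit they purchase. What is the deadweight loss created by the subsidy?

Pre-subsidy: 277/3 - (1/6)Q = 50.5 + 0.5Q gives Q* = 62.75 and P* = 81.875.
With the rebate, buyers effectively pay Pb = Ps − 25, where Ps is the price sellers receive.
On the curves, Pb = 277/3 - (1/6)Q and Ps = 50.5 + 0.5Q; the wedge Ps − Pb = 25 gives 50.5 + 0.5Q − (277/3 - (1/6)Q) = 25, so Q' = 100.25.
Then Pb = 277/3 − (1/6)·100.25 = 75.625 and Ps = 50.5 + 0.5·100.25 = 100.625.
The subsidy expands output by 100.25 − 62.75 = 37.5 past the efficient level; on those units the gap between marginal cost and willingness to pay runs from 0 up to 25.
DWL = ½ × 25 × 37.5 = 468.75.

Deadweight loss = €468.75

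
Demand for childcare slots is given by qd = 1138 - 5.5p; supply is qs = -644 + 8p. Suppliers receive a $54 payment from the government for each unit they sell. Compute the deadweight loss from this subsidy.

Pre-subsidy: 1138 - 5.5p = -644 + 8p gives p* = 132, q* = 412.
With the subsidy, sellers receive ps = pb + 54 for each unit, where pb is the price buyers pay.
Supply in terms of pb becomes qs = -644 + 8(pb + 54) = -212 + 8pb. Setting this equal to demand: 1138 - 5.5pb = -212 + 8pb, so pb = 100.
Sellers receive ps = 100 + 54 = 154; q' = 1138 − 5.5·100 = 588.
The subsidy expands output by 588 − 412 = 176 past the efficient level; on those units the gap between marginal cost and willingness to pay runs from 0 up to 54.
DWL = ½ × 54 × 176 = 4752.

Deadweight loss = $4752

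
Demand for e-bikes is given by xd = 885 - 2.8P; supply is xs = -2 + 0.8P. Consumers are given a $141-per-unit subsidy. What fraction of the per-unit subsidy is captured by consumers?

Consumer share = 2/9

Pre-subsidy: 885 - 2.8P = -2 + 0.8P gives P* = 4435/18, x* = 1756/9.
With the rebate, buyers effectively pay Pb = Ps − 141, where Ps is the price sellers receive.
Demand in terms of Ps becomes xd = 885 − 2.8(Ps − 141) = 1279.8 - 2.8Ps. Setting this equal to supply: 1279.8 - 2.8Ps = -2 + 0.8Ps, so Ps = 6409/18.
Buyers pay Pb = 6409/18 − 141 = 3871/18; x' = -2 + 0.8·(6409/18) = 12728/45.
Buyers' price falls by P* − Pb = 4435/18 − 3871/18 = 94/3; sellers' price rises by Ps − P* = 6409/18 − 4435/18 = 329/3.
So consumers capture (94/3)/141 = 2/9 of each unit of subsidy.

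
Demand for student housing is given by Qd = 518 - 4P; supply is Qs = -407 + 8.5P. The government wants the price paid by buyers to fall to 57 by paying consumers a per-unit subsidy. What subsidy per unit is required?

Required subsidy s = 25 per unit

At a buyer price of 57, quantity demanded is 518 − 4·57 = 290.
Sellers supply 290 only when they receive Ps with -407 + 8.5·Ps = 290, i.e. Ps = 82.
s = Ps − Pb = 82 − 57 = 25.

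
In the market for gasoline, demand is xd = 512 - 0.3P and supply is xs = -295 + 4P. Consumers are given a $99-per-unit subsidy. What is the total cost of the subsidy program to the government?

Pre-subsidy: 512 - 0.3P = -295 + 4P gives P* = 8070/43, x* = 19595/43.
With the rebate, buyers effectively pay Pb = Ps − 99, where Ps is the price sellers receive.
Demand in terms of Ps becomes xd = 512 − 0.3(Ps − 99) = 541.7 - 0.3Ps. Setting this equal to supply: 541.7 - 0.3Ps = -295 + 4Ps, so Ps = 8367/43.
Buyers pay Pb = 8367/43 − 99 = 4110/43; x' = -295 + 4·(8367/43) = 20783/43.
Government outlay = subsidy × quantity = 99 × 20783/43 = 2057517/43.

Government cost = 2057517/43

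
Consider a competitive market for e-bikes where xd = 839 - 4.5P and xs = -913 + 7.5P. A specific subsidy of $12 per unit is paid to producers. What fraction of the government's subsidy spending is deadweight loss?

Pre-subsidy: 839 - 4.5P = -913 + 7.5P gives P* = 146, x* = 182.
With the subsidy, sellers receive Ps = Pb + 12 for each unit, where Pb is the price buyers pay.
Supply in terms of Pb becomes xs = -913 + 7.5(Pb + 12) = -823 + 7.5Pb. Setting this equal to demand: 839 - 4.5Pb = -823 + 7.5Pb, so Pb = 138.5.
Sellers receive Ps = 138.5 + 12 = 150.5; x' = 839 − 4.5·138.5 = 215.75.
ΔCS = ½(182 + 215.75)(146 − 138.5) = 1491.5625; ΔPS = ½(182 + 215.75)(150.5 − 146) = 894.9375.
Government spending = 12 × 215.75 = 2589.
DWL = ½ × 12 × (215.75 − 182) = 202.5; fraction = 202.5 / 2589 = 135/1726.

DWL / government spending = 135/1726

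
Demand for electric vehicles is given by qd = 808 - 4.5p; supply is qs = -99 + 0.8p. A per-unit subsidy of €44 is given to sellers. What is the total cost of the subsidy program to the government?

Government cost = 158092/53

Pre-subsidy: 808 - 4.5p = -99 + 0.8p gives p* = 9070/53, q* = 2009/53.
With the subsidy, sellers receive ps = pb + 44 for each unit, where pb is the price buyers pay.
Supply in terms of pb becomes qs = -99 + 0.8(pb + 44) = -63.8 + 0.8pb. Setting this equal to demand: 808 - 4.5pb = -63.8 + 0.8pb, so pb = 8718/53.
Sellers receive ps = 8718/53 + 44 = 11050/53; q' = 808 − 4.5·(8718/53) = 3593/53.
Government outlay = subsidy × quantity = 44 × 3593/53 = 158092/53.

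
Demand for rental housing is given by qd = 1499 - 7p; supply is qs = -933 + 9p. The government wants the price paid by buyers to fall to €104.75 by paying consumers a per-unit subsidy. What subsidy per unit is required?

Required subsidy s = €84 per unit

At a buyer price of 104.75, quantity demanded is 1499 − 7·104.75 = 765.75.
Sellers supply 765.75 only when they receive ps with -933 + 9·ps = 765.75, i.e. ps = 188.75.
s = ps − pb = 188.75 − 104.75 = 84.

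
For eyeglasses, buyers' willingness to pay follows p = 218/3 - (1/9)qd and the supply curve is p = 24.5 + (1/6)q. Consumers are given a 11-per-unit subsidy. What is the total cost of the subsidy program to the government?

Pre-subsidy: 218/3 - (1/9)q = 24.5 + (1/6)q gives q* = 173.4 and p* = 53.4.
With the rebate, buyers effectively pay pb = ps − 11, where ps is the price sellers receive.
On the curves, pb = 218/3 - (1/9)q and ps = 24.5 + (1/6)q; the wedge ps − pb = 11 gives 24.5 + (1/6)q − (218/3 - (1/9)q) = 11, so q' = 213.
Then pb = 218/3 − (1/9)·213 = 49 and ps = 24.5 + (1/6)·213 = 60.
Government outlay = subsidy × quantity = 11 × 213 = 2343.

Government cost = 2343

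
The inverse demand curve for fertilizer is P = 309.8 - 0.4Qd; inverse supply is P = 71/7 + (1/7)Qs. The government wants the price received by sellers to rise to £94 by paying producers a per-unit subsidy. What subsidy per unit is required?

At a seller price of 94, quantity supplied is -71 + 7·94 = 587.
Buyers absorb 587 only when they pay Pb = 309.8 − 0.4·587 = 75.
s = Ps − Pb = 94 − 75 = 19.

Required subsidy s = £19 per unit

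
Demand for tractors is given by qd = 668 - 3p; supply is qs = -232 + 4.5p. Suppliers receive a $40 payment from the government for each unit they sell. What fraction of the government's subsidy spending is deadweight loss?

Pre-subsidy: 668 - 3p = -232 + 4.5p gives p* = 120, q* = 308.
With the subsidy, sellers receive ps = pb + 40 for each unit, where pb is the price buyers pay.
Supply in terms of pb becomes qs = -232 + 4.5(pb + 40) = -52 + 4.5pb. Setting this equal to demand: 668 - 3pb = -52 + 4.5pb, so pb = 96.
Sellers receive ps = 96 + 40 = 136; q' = 668 − 3·96 = 380.
ΔCS = ½(308 + 380)(120 − 96) = 8256; ΔPS = ½(308 + 380)(136 − 120) = 5504.
Government spending = 40 × 380 = 15200.
DWL = ½ × 40 × (380 − 308) = 1440; fraction = 1440 / 15200 = 9/95.

DWL / government spending = 9/95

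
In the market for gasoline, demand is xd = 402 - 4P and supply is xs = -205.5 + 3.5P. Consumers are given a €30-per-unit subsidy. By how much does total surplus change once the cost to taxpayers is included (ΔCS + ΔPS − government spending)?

Net change in total surplus = -€840

Pre-subsidy: 402 - 4P = -205.5 + 3.5P gives P* = 81, x* = 78.
With the rebate, buyers effectively pay Pb = Ps − 30, where Ps is the price sellers receive.
Demand in terms of Ps becomes xd = 402 − 4(Ps − 30) = 522 - 4Ps. Setting this equal to supply: 522 - 4Ps = -205.5 + 3.5Ps, so Ps = 97.
Buyers pay Pb = 97 − 30 = 67; x' = -205.5 + 3.5·97 = 134.
ΔCS = ½(78 + 134)(81 − 67) = 1484; ΔPS = ½(78 + 134)(97 − 81) = 1696.
Government spending = 30 × 134 = 4020.
Net change = 1484 + 1696 − 4020 = -840. The loss equals the DWL triangle ½·30·56.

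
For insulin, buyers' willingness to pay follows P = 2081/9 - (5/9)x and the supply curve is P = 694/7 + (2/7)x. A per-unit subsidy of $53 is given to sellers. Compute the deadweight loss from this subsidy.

Pre-subsidy: 2081/9 - (5/9)x = 694/7 + (2/7)x gives x* = 157 and P* = 144.
With the subsidy, sellers receive Ps = Pb + 53 for each unit, where Pb is the price buyers pay.
On the curves, Pb = 2081/9 - (5/9)x and Ps = 694/7 + (2/7)x; the wedge Ps − Pb = 53 gives 694/7 + (2/7)x − (2081/9 - (5/9)x) = 53, so x' = 220.
Then Pb = 2081/9 − (5/9)·220 = 109 and Ps = 694/7 + (2/7)·220 = 162.
The subsidy expands output by 220 − 157 = 63 past the efficient level; on those units the gap between marginal cost and willingness to pay runs from 0 up to 53.
DWL = ½ × 53 × 63 = 1669.5.

Deadweight loss = $1669.5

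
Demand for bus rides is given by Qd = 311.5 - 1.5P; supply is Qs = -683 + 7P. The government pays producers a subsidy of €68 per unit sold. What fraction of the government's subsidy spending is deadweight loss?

Pre-subsidy: 311.5 - 1.5P = -683 + 7P gives P* = 117, Q* = 136.
With the subsidy, sellers receive Ps = Pb + 68 for each unit, where Pb is the price buyers pay.
Supply in terms of Pb becomes Qs = -683 + 7(Pb + 68) = -207 + 7Pb. Setting this equal to demand: 311.5 - 1.5Pb = -207 + 7Pb, so Pb = 61.
Sellers receive Ps = 61 + 68 = 129; Q' = 311.5 − 1.5·61 = 220.
ΔCS = ½(136 + 220)(117 − 61) = 9968; ΔPS = ½(136 + 220)(129 − 117) = 2136.
Government spending = 68 × 220 = 14960.
DWL = ½ × 68 × (220 − 136) = 2856; fraction = 2856 / 14960 = 21/110.

DWL / government spending = 21/110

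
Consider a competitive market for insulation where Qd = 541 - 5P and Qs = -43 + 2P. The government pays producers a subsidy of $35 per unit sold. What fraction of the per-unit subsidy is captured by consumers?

Consumer share = 2/7

Pre-subsidy: 541 - 5P = -43 + 2P gives P* = 584/7, Q* = 867/7.
With the subsidy, sellers receive Ps = Pb + 35 for each unit, where Pb is the price buyers pay.
Supply in terms of Pb becomes Qs = -43 + 2(Pb + 35) = 27 + 2Pb. Setting this equal to demand: 541 - 5Pb = 27 + 2Pb, so Pb = 514/7.
Sellers receive Ps = 514/7 + 35 = 759/7; Q' = 541 − 5·(514/7) = 1217/7.
Buyers' price falls by P* − Pb = 584/7 − 514/7 = 10; sellers' price rises by Ps − P* = 759/7 − 584/7 = 25.
So consumers capture 10/35 = 2/7 of each unit of subsidy.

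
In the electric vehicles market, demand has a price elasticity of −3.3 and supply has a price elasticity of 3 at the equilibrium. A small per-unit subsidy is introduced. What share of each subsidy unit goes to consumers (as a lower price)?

For a small subsidy around the equilibrium, the benefit split depends on the relative slopes, which at a point are proportional to the elasticities.
Buyer share = εs/(εs + |εd|) = 3/(3 + 3.3) = 10/21; seller share = |εd|/(εs + |εd|) = 11/21.

Consumer share = 10/21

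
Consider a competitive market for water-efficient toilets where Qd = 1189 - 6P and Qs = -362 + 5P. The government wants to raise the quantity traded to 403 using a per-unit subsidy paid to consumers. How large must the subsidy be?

At Q = 403, invert demand for the buyer price: Pb = (1189 − 403)/6 = 131; invert supply for the seller price: Ps = (403 − (-362))/5 = 153.
The subsidy must fill the gap: s = Ps − Pb = 153 − 131 = 22.

Required subsidy s = 22 per unit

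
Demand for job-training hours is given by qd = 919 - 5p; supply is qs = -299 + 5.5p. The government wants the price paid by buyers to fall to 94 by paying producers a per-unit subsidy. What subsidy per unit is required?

At a buyer price of 94, quantity demanded is 919 − 5·94 = 449.
Sellers supply 449 only when they receive ps with -299 + 5.5·ps = 449, i.e. ps = 136.
s = ps − pb = 136 − 94 = 42.

Required subsidy s = 42 per unit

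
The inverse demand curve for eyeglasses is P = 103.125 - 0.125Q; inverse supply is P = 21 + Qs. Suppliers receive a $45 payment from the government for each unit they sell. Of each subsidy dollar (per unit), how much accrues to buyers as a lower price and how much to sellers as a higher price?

Buyers gain $5 per unit; sellers gain $40 per unit

Pre-subsidy: 103.125 - 0.125Q = 21 + Q gives Q* = 73 and P* = 94.
With the subsidy, sellers receive Ps = Pb + 45 for each unit, where Pb is the price buyers pay.
On the curves, Pb = 103.125 - 0.125Q and Ps = 21 + Q; the wedge Ps − Pb = 45 gives 21 + Q − (103.125 - 0.125Q) = 45, so Q' = 113.
Then Pb = 103.125 − 0.125·113 = 89 and Ps = 21 + 1·113 = 134.
Buyers' price falls by P* − Pb = 94 − 89 = 5; sellers' price rises by Ps − P* = 134 − 94 = 40.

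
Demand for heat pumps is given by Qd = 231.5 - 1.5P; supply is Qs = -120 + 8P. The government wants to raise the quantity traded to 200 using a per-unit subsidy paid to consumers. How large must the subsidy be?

At Q = 200, invert demand for the buyer price: Pb = (231.5 − 200)/1.5 = 21; invert supply for the seller price: Ps = (200 − (-120))/8 = 40.
The subsidy must fill the gap: s = Ps − Pb = 40 − 21 = 19.

Required subsidy s = 19 per unit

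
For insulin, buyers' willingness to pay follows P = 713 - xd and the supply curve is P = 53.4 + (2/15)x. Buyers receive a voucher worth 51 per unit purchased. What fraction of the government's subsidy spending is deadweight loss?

DWL / government spending = 15/418

Pre-subsidy: 713 - x = 53.4 + (2/15)x gives x* = 582 and P* = 131.
With the rebate, buyers effectively pay Pb = Ps − 51, where Ps is the price sellers receive.
On the curves, Pb = 713 - x and Ps = 53.4 + (2/15)x; the wedge Ps − Pb = 51 gives 53.4 + (2/15)x − (713 - x) = 51, so x' = 627.
Then Pb = 713 − 1·627 = 86 and Ps = 53.4 + (2/15)·627 = 137.
ΔCS = ½(582 + 627)(131 − 86) = 27202.5; ΔPS = ½(582 + 627)(137 − 131) = 3627.
Government spending = 51 × 627 = 31977.
DWL = ½ × 51 × (627 − 582) = 1147.5; fraction = 1147.5 / 31977 = 15/418.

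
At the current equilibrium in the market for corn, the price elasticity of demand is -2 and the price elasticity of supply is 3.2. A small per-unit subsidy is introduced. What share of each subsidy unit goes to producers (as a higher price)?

For a small subsidy around the equilibrium, the benefit split depends on the relative slopes, which at a point are proportional to the elasticities.
Buyer share = εs/(εs + |εd|) = 3.2/(3.2 + 2) = 8/13; seller share = |εd|/(εs + |εd|) = 5/13.
So producers capture 5/13 of the subsidy.

Producer share = 5/13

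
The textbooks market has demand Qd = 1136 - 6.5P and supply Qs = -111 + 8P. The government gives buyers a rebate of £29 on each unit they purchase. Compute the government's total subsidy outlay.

Pre-subsidy: 1136 - 6.5P = -111 + 8P gives P* = 86, Q* = 577.
With the rebate, buyers effectively pay Pb = Ps − 29, where Ps is the price sellers receive.
Demand in terms of Ps becomes Qd = 1136 − 6.5(Ps − 29) = 1324.5 - 6.5Ps. Setting this equal to supply: 1324.5 - 6.5Ps = -111 + 8Ps, so Ps = 99.
Buyers pay Pb = 99 − 29 = 70; Q' = -111 + 8·99 = 681.
Government outlay = subsidy × quantity = 29 × 681 = 19749.

Government cost = £19749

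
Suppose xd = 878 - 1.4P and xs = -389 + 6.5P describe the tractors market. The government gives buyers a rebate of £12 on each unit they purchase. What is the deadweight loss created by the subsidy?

Deadweight loss = 6552/79

Pre-subsidy: 878 - 1.4P = -389 + 6.5P gives P* = 12670/79, x* = 51624/79.
With the rebate, buyers effectively pay Pb = Ps − 12, where Ps is the price sellers receive.
Demand in terms of Ps becomes xd = 878 − 1.4(Ps − 12) = 894.8 - 1.4Ps. Setting this equal to supply: 894.8 - 1.4Ps = -389 + 6.5Ps, so Ps = 12838/79.
Buyers pay Pb = 12838/79 − 12 = 11890/79; x' = -389 + 6.5·(12838/79) = 52716/79.
The subsidy expands output by 52716/79 − 51624/79 = 1092/79 past the efficient level; on those units the gap between marginal cost and willingness to pay runs from 0 up to 12.
DWL = ½ × 12 × 1092/79 = 6552/79.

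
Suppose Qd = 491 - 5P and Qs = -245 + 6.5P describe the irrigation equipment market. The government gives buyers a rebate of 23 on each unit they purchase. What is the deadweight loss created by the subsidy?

Pre-subsidy: 491 - 5P = -245 + 6.5P gives P* = 64, Q* = 171.
With the rebate, buyers effectively pay Pb = Ps − 23, where Ps is the price sellers receive.
Demand in terms of Ps becomes Qd = 491 − 5(Ps − 23) = 606 - 5Ps. Setting this equal to supply: 606 - 5Ps = -245 + 6.5Ps, so Ps = 74.
Buyers pay Pb = 74 − 23 = 51; Q' = -245 + 6.5·74 = 236.
The subsidy expands output by 236 − 171 = 65 past the efficient level; on those units the gap between marginal cost and willingness to pay runs from 0 up to 23.
DWL = ½ × 23 × 65 = 747.5.

Deadweight loss = 747.5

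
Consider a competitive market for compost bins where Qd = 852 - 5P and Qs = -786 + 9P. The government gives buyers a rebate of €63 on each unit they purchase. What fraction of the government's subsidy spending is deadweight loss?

DWL / government spending = 135/626

Pre-subsidy: 852 - 5P = -786 + 9P gives P* = 117, Q* = 267.
With the rebate, buyers effectively pay Pb = Ps − 63, where Ps is the price sellers receive.
Demand in terms of Ps becomes Qd = 852 − 5(Ps − 63) = 1167 - 5Ps. Setting this equal to supply: 1167 - 5Ps = -786 + 9Ps, so Ps = 139.5.
Buyers pay Pb = 139.5 − 63 = 76.5; Q' = -786 + 9·139.5 = 469.5.
ΔCS = ½(267 + 469.5)(117 − 76.5) = 14914.125; ΔPS = ½(267 + 469.5)(139.5 − 117) = 8285.625.
Government spending = 63 × 469.5 = 29578.5.
DWL = ½ × 63 × (469.5 − 267) = 6378.75; fraction = 6378.75 / 29578.5 = 135/626.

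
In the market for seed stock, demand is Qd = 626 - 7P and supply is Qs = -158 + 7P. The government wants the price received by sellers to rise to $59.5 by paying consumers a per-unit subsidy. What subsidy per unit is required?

At a seller price of 59.5, quantity supplied is -158 + 7·59.5 = 258.5.
Buyers absorb 258.5 only when they pay Pb with 626 − 7·Pb = 258.5, i.e. Pb = 52.5.
s = Ps − Pb = 59.5 − 52.5 = 7.

Required subsidy s = $7 per unit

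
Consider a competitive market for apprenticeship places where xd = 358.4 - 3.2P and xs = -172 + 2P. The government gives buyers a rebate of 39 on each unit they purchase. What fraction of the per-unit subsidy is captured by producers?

Pre-subsidy: 358.4 - 3.2P = -172 + 2P gives P* = 102, x* = 32.
With the rebate, buyers effectively pay Pb = Ps − 39, where Ps is the price sellers receive.
Demand in terms of Ps becomes xd = 358.4 − 3.2(Ps − 39) = 483.2 - 3.2Ps. Setting this equal to supply: 483.2 - 3.2Ps = -172 + 2Ps, so Ps = 126.
Buyers pay Pb = 126 − 39 = 87; x' = -172 + 2·126 = 80.
Buyers' price falls by P* − Pb = 102 − 87 = 15; sellers' price rises by Ps − P* = 126 − 102 = 24.
So producers capture 24/39 = 8/13 of each unit of subsidy.

Producer share = 8/13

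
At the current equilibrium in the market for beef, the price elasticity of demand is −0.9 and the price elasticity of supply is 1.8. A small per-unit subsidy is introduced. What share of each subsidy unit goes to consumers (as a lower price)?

Consumer share = 2/3

For a small subsidy around the equilibrium, the benefit split depends on the relative slopes, which at a point are proportional to the elasticities.
Buyer share = εs/(εs + |εd|) = 1.8/(1.8 + 0.9) = 2/3; seller share = |εd|/(εs + |εd|) = 1/3.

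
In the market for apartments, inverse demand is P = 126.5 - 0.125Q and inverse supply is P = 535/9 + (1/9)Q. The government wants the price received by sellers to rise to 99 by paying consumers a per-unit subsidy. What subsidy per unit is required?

At a seller price of 99, quantity supplied is -535 + 9·99 = 356.
Buyers absorb 356 only when they pay Pb = 126.5 − 0.125·356 = 82.
s = Ps − Pb = 99 − 82 = 17.

Required subsidy s = 17 per unit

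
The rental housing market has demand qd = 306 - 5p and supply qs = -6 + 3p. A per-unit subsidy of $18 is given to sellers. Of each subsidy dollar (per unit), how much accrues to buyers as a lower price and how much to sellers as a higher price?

Buyers gain $6.75 per unit; sellers gain $11.25 per unit

Pre-subsidy: 306 - 5p = -6 + 3p gives p* = 39, q* = 111.
With the subsidy, sellers receive ps = pb + 18 for each unit, where pb is the price buyers pay.
Supply in terms of pb becomes qs = -6 + 3(pb + 18) = 48 + 3pb. Setting this equal to demand: 306 - 5pb = 48 + 3pb, so pb = 32.25.
Sellers receive ps = 32.25 + 18 = 50.25; q' = 306 − 5·32.25 = 144.75.
Buyers' price falls by p* − pb = 39 − 32.25 = 6.75; sellers' price rises by ps − p* = 50.25 − 39 = 11.25.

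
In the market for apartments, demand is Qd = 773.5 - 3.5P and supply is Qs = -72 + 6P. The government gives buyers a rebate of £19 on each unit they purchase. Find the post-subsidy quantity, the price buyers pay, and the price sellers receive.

Q' = 504; buyers pay £77; sellers receive £96

Pre-subsidy: 773.5 - 3.5P = -72 + 6P gives P* = 89, Q* = 462.
With the rebate, buyers effectively pay Pb = Ps − 19, where Ps is the price sellers receive.
Demand in terms of Ps becomes Qd = 773.5 − 3.5(Ps − 19) = 840 - 3.5Ps. Setting this equal to supply: 840 - 3.5Ps = -72 + 6Ps, so Ps = 96.
Buyers pay Pb = 96 − 19 = 77; Q' = -72 + 6·96 = 504.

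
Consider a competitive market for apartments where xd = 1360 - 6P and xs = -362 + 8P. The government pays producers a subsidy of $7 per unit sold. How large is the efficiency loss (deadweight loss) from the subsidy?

Pre-subsidy: 1360 - 6P = -362 + 8P gives P* = 123, x* = 622.
With the subsidy, sellers receive Ps = Pb + 7 for each unit, where Pb is the price buyers pay.
Supply in terms of Pb becomes xs = -362 + 8(Pb + 7) = -306 + 8Pb. Setting this equal to demand: 1360 - 6Pb = -306 + 8Pb, so Pb = 119.
Sellers receive Ps = 119 + 7 = 126; x' = 1360 − 6·119 = 646.
The subsidy expands output by 646 − 622 = 24 past the efficient level; on those units the gap between marginal cost and willingness to pay runs from 0 up to 7.
DWL = ½ × 7 × 24 = 84.

Deadweight loss = $84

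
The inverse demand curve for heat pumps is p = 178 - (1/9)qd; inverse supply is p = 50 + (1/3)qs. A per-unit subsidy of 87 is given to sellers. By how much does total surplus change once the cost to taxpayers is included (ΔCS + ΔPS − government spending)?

Pre-subsidy: 178 - (1/9)q = 50 + (1/3)q gives q* = 288 and p* = 146.
With the subsidy, sellers receive ps = pb + 87 for each unit, where pb is the price buyers pay.
On the curves, pb = 178 - (1/9)q and ps = 50 + (1/3)q; the wedge ps − pb = 87 gives 50 + (1/3)q − (178 - (1/9)q) = 87, so q' = 483.75.
Then pb = 178 − (1/9)·483.75 = 124.25 and ps = 50 + (1/3)·483.75 = 211.25.
ΔCS = ½(288 + 483.75)(146 − 124.25) = 8392.78125; ΔPS = ½(288 + 483.75)(211.25 − 146) = 25178.34375.
Government spending = 87 × 483.75 = 42086.25.
Net change = 8392.78125 + 25178.34375 − 42086.25 = -8515.125. The loss equals the DWL triangle ½·87·195.75.

Net change in total surplus = -8515.125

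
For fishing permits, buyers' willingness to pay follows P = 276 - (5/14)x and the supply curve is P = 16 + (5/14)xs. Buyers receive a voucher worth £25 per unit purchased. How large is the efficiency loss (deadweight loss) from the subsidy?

Deadweight loss = £437.5

Pre-subsidy: 276 - (5/14)x = 16 + (5/14)x gives x* = 364 and P* = 146.
With the rebate, buyers effectively pay Pb = Ps − 25, where Ps is the price sellers receive.
On the curves, Pb = 276 - (5/14)x and Ps = 16 + (5/14)x; the wedge Ps − Pb = 25 gives 16 + (5/14)x − (276 - (5/14)x) = 25, so x' = 399.
Then Pb = 276 − (5/14)·399 = 133.5 and Ps = 16 + (5/14)·399 = 158.5.
The subsidy expands output by 399 − 364 = 35 past the efficient level; on those units the gap between marginal cost and willingness to pay runs from 0 up to 25.
DWL = ½ × 25 × 35 = 437.5.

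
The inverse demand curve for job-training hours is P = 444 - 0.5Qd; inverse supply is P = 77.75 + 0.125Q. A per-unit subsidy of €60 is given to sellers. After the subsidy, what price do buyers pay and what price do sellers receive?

Buyers pay €103; sellers receive €163

Pre-subsidy: 444 - 0.5Q = 77.75 + 0.125Q gives Q* = 586 and P* = 151.
With the subsidy, sellers receive Ps = Pb + 60 for each unit, where Pb is the price buyers pay.
On the curves, Pb = 444 - 0.5Q and Ps = 77.75 + 0.125Q; the wedge Ps − Pb = 60 gives 77.75 + 0.125Q − (444 - 0.5Q) = 60, so Q' = 682.
Then Pb = 444 − 0.5·682 = 103 and Ps = 77.75 + 0.125·682 = 163.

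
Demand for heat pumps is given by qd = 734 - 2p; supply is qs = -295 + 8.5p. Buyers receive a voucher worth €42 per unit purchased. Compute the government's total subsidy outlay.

Government cost = €25452

Pre-subsidy: 734 - 2p = -295 + 8.5p gives p* = 98, q* = 538.
With the rebate, buyers effectively pay pb = ps − 42, where ps is the price sellers receive.
Demand in terms of ps becomes qd = 734 − 2(ps − 42) = 818 - 2ps. Setting this equal to supply: 818 - 2ps = -295 + 8.5ps, so ps = 106.
Buyers pay pb = 106 − 42 = 64; q' = -295 + 8.5·106 = 606.
Government outlay = subsidy × quantity = 42 × 606 = 25452.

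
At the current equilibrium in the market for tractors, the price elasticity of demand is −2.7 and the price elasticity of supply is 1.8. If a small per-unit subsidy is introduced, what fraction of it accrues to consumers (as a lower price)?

Consumer share = 0.4

For a small subsidy around the equilibrium, the benefit split depends on the relative slopes, which at a point are proportional to the elasticities.
Buyer share = εs/(εs + |εd|) = 1.8/(1.8 + 2.7) = 0.4; seller share = |εd|/(εs + |εd|) = 0.6.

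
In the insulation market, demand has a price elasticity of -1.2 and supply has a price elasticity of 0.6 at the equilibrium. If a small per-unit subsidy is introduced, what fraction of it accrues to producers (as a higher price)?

Producer share = 2/3

For a small subsidy around the equilibrium, the benefit split depends on the relative slopes, which at a point are proportional to the elasticities.
Buyer share = εs/(εs + |εd|) = 0.6/(0.6 + 1.2) = 1/3; seller share = |εd|/(εs + |εd|) = 2/3.
So producers capture 2/3 of the subsidy.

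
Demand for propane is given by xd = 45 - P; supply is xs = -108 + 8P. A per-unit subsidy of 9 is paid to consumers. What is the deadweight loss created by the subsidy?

Deadweight loss = 36

Pre-subsidy: 45 - P = -108 + 8P gives P* = 17, x* = 28.
With the rebate, buyers effectively pay Pb = Ps − 9, where Ps is the price sellers receive.
Demand in terms of Ps becomes xd = 45 − 1(Ps − 9) = 54 - Ps. Setting this equal to supply: 54 - Ps = -108 + 8Ps, so Ps = 18.
Buyers pay Pb = 18 − 9 = 9; x' = -108 + 8·18 = 36.
The subsidy expands output by 36 − 28 = 8 past the efficient level; on those units the gap between marginal cost and willingness to pay runs from 0 up to 9.
DWL = ½ × 9 × 8 = 36.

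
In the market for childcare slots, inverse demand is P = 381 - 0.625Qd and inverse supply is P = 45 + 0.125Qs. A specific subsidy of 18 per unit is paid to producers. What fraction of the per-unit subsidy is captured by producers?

Producer share = 1/6

Pre-subsidy: 381 - 0.625Q = 45 + 0.125Q gives Q* = 448 and P* = 101.
With the subsidy, sellers receive Ps = Pb + 18 for each unit, where Pb is the price buyers pay.
On the curves, Pb = 381 - 0.625Q and Ps = 45 + 0.125Q; the wedge Ps − Pb = 18 gives 45 + 0.125Q − (381 - 0.625Q) = 18, so Q' = 472.
Then Pb = 381 − 0.625·472 = 86 and Ps = 45 + 0.125·472 = 104.
Buyers' price falls by P* − Pb = 101 − 86 = 15; sellers' price rises by Ps − P* = 104 − 101 = 3.
So producers capture 3/18 = 1/6 of each unit of subsidy.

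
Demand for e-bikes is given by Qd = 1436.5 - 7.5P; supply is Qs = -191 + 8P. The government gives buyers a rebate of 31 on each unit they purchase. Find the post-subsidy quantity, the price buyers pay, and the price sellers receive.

Q' = 769; buyers pay 89; sellers receive 120

Pre-subsidy: 1436.5 - 7.5P = -191 + 8P gives P* = 105, Q* = 649.
With the rebate, buyers effectively pay Pb = Ps − 31, where Ps is the price sellers receive.
Demand in terms of Ps becomes Qd = 1436.5 − 7.5(Ps − 31) = 1669 - 7.5Ps. Setting this equal to supply: 1669 - 7.5Ps = -191 + 8Ps, so Ps = 120.
Buyers pay Pb = 120 − 31 = 89; Q' = -191 + 8·120 = 769.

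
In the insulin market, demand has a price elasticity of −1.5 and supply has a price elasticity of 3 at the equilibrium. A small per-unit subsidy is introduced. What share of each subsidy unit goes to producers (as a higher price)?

Producer share = 1/3

For a small subsidy around the equilibrium, the benefit split depends on the relative slopes, which at a point are proportional to the elasticities.
Buyer share = εs/(εs + |εd|) = 3/(3 + 1.5) = 2/3; seller share = |εd|/(εs + |εd|) = 1/3.
So producers capture 1/3 of the subsidy.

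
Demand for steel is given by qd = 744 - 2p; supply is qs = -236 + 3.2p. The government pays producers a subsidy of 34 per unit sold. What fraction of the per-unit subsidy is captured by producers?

Pre-subsidy: 744 - 2p = -236 + 3.2p gives p* = 2450/13, q* = 4772/13.
With the subsidy, sellers receive ps = pb + 34 for each unit, where pb is the price buyers pay.
Supply in terms of pb becomes qs = -236 + 3.2(pb + 34) = -127.2 + 3.2pb. Setting this equal to demand: 744 - 2pb = -127.2 + 3.2pb, so pb = 2178/13.
Sellers receive ps = 2178/13 + 34 = 2620/13; q' = 744 − 2·(2178/13) = 5316/13.
Buyers' price falls by p* − pb = 2450/13 − 2178/13 = 272/13; sellers' price rises by ps − p* = 2620/13 − 2450/13 = 170/13.
So producers capture (170/13)/34 = 5/13 of each unit of subsidy.

Producer share = 5/13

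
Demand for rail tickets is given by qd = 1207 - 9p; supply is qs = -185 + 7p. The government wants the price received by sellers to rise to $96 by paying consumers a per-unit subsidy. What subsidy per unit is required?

Required subsidy s = $16 per unit

At a seller price of 96, quantity supplied is -185 + 7·96 = 487.
Buyers absorb 487 only when they pay pb with 1207 − 9·pb = 487, i.e. pb = 80.
s = ps − pb = 96 − 80 = 16.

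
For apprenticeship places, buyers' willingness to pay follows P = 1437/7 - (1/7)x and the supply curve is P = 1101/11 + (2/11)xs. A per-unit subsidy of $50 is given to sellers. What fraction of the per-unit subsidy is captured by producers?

Producer share = 0.56

Pre-subsidy: 1437/7 - (1/7)x = 1101/11 + (2/11)x gives x* = 324 and P* = 159.
With the subsidy, sellers receive Ps = Pb + 50 for each unit, where Pb is the price buyers pay.
On the curves, Pb = 1437/7 - (1/7)x and Ps = 1101/11 + (2/11)x; the wedge Ps − Pb = 50 gives 1101/11 + (2/11)x − (1437/7 - (1/7)x) = 50, so x' = 478.
Then Pb = 1437/7 − (1/7)·478 = 137 and Ps = 1101/11 + (2/11)·478 = 187.
Buyers' price falls by P* − Pb = 159 − 137 = 22; sellers' price rises by Ps − P* = 187 − 159 = 28.
So producers capture 28/50 = 0.56 of each unit of subsidy.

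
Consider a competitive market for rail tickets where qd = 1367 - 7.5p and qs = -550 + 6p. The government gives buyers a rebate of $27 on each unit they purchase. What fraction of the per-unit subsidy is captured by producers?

Producer share = 5/9

Pre-subsidy: 1367 - 7.5p = -550 + 6p gives p* = 142, q* = 302.
With the rebate, buyers effectively pay pb = ps − 27, where ps is the price sellers receive.
Demand in terms of ps becomes qd = 1367 − 7.5(ps − 27) = 1569.5 - 7.5ps. Setting this equal to supply: 1569.5 - 7.5ps = -550 + 6ps, so ps = 157.
Buyers pay pb = 157 − 27 = 130; q' = -550 + 6·157 = 392.
Buyers' price falls by p* − pb = 142 − 130 = 12; sellers' price rises by ps − p* = 157 − 142 = 15.
So producers capture 15/27 = 5/9 of each unit of subsidy.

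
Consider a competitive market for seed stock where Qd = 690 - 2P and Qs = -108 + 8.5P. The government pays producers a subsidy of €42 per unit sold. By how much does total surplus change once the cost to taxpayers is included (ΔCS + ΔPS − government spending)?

Net change in total surplus = -€1428

Pre-subsidy: 690 - 2P = -108 + 8.5P gives P* = 76, Q* = 538.
With the subsidy, sellers receive Ps = Pb + 42 for each unit, where Pb is the price buyers pay.
Supply in terms of Pb becomes Qs = -108 + 8.5(Pb + 42) = 249 + 8.5Pb. Setting this equal to demand: 690 - 2Pb = 249 + 8.5Pb, so Pb = 42.
Sellers receive Ps = 42 + 42 = 84; Q' = 690 − 2·42 = 606.
ΔCS = ½(538 + 606)(76 − 42) = 19448; ΔPS = ½(538 + 606)(84 − 76) = 4576.
Government spending = 42 × 606 = 25452.
Net change = 19448 + 4576 − 25452 = -1428. The loss equals the DWL triangle ½·42·68.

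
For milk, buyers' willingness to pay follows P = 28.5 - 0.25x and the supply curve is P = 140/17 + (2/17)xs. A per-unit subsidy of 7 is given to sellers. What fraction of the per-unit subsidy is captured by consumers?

Pre-subsidy: 28.5 - 0.25x = 140/17 + (2/17)x gives x* = 55.12 and P* = 14.72.
With the subsidy, sellers receive Ps = Pb + 7 for each unit, where Pb is the price buyers pay.
On the curves, Pb = 28.5 - 0.25x and Ps = 140/17 + (2/17)x; the wedge Ps − Pb = 7 gives 140/17 + (2/17)x − (28.5 - 0.25x) = 7, so x' = 74.16.
Then Pb = 28.5 − 0.25·74.16 = 9.96 and Ps = 140/17 + (2/17)·74.16 = 16.96.
Buyers' price falls by P* − Pb = 14.72 − 9.96 = 4.76; sellers' price rises by Ps − P* = 16.96 − 14.72 = 2.24.
So consumers capture 4.76/7 = 0.68 of each unit of subsidy.

Consumer share = 0.68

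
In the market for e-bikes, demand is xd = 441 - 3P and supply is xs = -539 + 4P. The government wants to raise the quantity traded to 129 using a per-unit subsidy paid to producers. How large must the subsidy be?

Required subsidy s = 63 per unit

At x = 129, invert demand for the buyer price: Pb = (441 − 129)/3 = 104; invert supply for the seller price: Ps = (129 − (-539))/4 = 167.
The subsidy must fill the gap: s = Ps − Pb = 167 − 104 = 63.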